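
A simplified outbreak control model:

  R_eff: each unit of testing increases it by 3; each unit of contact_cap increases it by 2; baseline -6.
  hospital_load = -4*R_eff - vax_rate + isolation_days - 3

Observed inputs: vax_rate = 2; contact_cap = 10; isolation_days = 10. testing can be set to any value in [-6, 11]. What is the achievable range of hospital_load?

-183 to 21

Substituting into the R_eff equation gives R_eff = 3*testing + 14.
Substituting into the hospital_load equation gives hospital_load = -12*testing - 51.
Linear in testing, so extremes are at the endpoints: testing = -6 gives hospital_load = 21; testing = 11 gives hospital_load = -183.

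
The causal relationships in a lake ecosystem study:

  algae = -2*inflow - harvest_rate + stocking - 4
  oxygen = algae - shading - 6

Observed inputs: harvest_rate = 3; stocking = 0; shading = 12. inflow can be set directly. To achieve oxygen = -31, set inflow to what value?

inflow = 3

Substituting into the algae equation gives algae = -2*inflow - 7.
oxygen becomes -2*inflow - 25.
Solve -2*inflow - 25 = -31: inflow = (-31 + 25) / -2 = 3.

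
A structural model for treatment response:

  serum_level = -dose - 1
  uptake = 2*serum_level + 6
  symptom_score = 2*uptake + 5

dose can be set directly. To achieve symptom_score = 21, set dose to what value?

dose = -2

Substituting into the uptake equation gives uptake = -2*dose + 4.
symptom_score becomes -4*dose + 13.
Solve -4*dose + 13 = 21: dose = (21 - 13) / -4 = -2.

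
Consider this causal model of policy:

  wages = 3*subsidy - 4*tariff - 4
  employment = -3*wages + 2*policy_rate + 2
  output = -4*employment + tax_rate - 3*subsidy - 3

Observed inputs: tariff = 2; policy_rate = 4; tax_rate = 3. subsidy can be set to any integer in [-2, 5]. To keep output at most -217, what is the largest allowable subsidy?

subsidy = -1

Substituting into the wages equation gives wages = 3*subsidy - 12.
So employment = -9*subsidy + 46.
Substituting into the output equation gives output = 33*subsidy - 184.
Require 33*subsidy - 184 ≤ -217, so subsidy ≤ -1.
The largest integer in [-2, 5] satisfying this is -1.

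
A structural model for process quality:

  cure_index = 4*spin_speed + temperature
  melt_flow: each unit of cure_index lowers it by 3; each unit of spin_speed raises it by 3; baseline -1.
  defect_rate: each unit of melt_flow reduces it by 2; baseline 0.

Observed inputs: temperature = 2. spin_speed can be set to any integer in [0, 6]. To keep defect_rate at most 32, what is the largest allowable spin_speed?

spin_speed = 1

Substituting into the cure_index equation gives cure_index = 4*spin_speed + 2.
This gives melt_flow = -9*spin_speed - 7.
Substituting into the defect_rate equation gives defect_rate = 18*spin_speed + 14.
Require 18*spin_speed + 14 ≤ 32, so spin_speed ≤ 1.
The largest integer in [0, 6] satisfying this is 1.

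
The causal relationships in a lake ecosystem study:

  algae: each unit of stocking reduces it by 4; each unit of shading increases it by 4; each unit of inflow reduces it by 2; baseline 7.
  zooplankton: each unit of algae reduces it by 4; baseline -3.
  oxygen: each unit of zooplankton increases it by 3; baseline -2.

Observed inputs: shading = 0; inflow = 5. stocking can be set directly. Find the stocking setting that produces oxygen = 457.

Substituting into the algae equation gives algae = -4*stocking - 3.
zooplankton becomes 16*stocking + 9.
Substituting into the oxygen equation gives oxygen = 48*stocking + 25.
Solve 48*stocking + 25 = 457: stocking = (457 - 25) / 48 = 9.

stocking = 9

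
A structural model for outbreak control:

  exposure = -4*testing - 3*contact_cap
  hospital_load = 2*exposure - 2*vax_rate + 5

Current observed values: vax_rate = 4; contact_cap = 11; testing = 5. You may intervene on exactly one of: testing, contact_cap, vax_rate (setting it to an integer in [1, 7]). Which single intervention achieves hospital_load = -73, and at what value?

Intervening on testing: hospital_load = -8*testing - 69. Reaching -73 requires testing = 1/2, not an integer.
Intervening on contact_cap: with other inputs at their observed values, hospital_load = -6*contact_cap - 43. Solving for -73 gives contact_cap = 5, within [1, 7].
Intervening on vax_rate: hospital_load = -2*vax_rate - 101. Reaching -73 requires vax_rate = -14, outside [1, 7].

set contact_cap = 5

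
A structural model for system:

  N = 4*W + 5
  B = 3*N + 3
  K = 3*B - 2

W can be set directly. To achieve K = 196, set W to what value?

W = 4

Substituting into the B equation gives B = 12*W + 18.
Substituting into the K equation gives K = 36*W + 52.
Solve 36*W + 52 = 196: W = (196 - 52) / 36 = 4.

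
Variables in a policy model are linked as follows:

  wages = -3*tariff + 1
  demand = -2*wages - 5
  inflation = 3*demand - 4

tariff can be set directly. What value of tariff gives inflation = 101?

Substituting into the demand equation gives demand = 6*tariff - 7.
Substituting into the inflation equation gives inflation = 18*tariff - 25.
Solve 18*tariff - 25 = 101: tariff = (101 + 25) / 18 = 7.

tariff = 7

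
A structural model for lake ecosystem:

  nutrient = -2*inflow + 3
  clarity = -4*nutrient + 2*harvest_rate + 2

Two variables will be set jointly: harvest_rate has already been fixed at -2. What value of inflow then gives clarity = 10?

With harvest_rate held at -2:
Substituting into the clarity equation gives clarity = 8*inflow - 14.
Solve 8*inflow - 14 = 10: inflow = (10 + 14) / 8 = 3.

inflow = 3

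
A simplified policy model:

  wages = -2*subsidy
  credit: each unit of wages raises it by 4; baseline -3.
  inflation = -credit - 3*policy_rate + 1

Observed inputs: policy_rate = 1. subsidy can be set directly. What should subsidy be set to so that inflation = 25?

Substituting into the credit equation gives credit = -8*subsidy - 3.
Substituting into the inflation equation gives inflation = 8*subsidy + 1.
Solve 8*subsidy + 1 = 25: subsidy = (25 - 1) / 8 = 3.

subsidy = 3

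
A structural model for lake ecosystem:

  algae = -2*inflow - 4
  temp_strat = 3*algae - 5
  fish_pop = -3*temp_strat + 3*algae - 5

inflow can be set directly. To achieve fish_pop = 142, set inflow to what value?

inflow = 9

Substituting into the temp_strat equation gives temp_strat = -6*inflow - 17.
Substituting into the fish_pop equation gives fish_pop = 12*inflow + 34.
Solve 12*inflow + 34 = 142: inflow = (142 - 34) / 12 = 9.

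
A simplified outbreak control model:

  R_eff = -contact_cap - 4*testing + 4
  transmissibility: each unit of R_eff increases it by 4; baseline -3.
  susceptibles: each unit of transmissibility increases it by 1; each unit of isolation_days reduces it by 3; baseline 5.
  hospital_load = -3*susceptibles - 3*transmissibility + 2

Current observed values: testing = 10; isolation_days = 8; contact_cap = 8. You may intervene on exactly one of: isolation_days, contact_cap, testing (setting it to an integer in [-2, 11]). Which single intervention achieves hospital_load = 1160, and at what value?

set isolation_days = 11

Intervening on isolation_days: with other inputs at their observed values, hospital_load = 9*isolation_days + 1061. Solving for 1160 gives isolation_days = 11, within [-2, 11].
Intervening on contact_cap: hospital_load = 24*contact_cap + 941. Reaching 1160 requires contact_cap = 73/8, not an integer.
Intervening on testing: hospital_load = 96*testing + 173. Reaching 1160 requires testing = 329/32, not an integer.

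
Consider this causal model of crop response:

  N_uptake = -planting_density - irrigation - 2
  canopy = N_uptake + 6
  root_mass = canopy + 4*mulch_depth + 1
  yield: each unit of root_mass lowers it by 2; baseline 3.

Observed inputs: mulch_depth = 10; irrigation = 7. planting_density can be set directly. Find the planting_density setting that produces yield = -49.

Substituting into the N_uptake equation gives N_uptake = -planting_density - 9.
Substituting into the canopy equation gives canopy = -planting_density - 3.
Substituting into the root_mass equation gives root_mass = -planting_density + 38.
Substituting into the yield equation gives yield = 2*planting_density - 73.
Solve 2*planting_density - 73 = -49: planting_density = (-49 + 73) / 2 = 12.

planting_density = 12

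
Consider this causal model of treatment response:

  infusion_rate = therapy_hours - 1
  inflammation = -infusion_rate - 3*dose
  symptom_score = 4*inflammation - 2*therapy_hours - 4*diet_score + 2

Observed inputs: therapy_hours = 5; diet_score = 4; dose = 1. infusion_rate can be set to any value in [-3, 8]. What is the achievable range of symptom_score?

-68 to -24

Intervening on infusion_rate fixes its value directly, overriding its dependence on therapy_hours.
Substituting into the inflammation equation gives inflammation = -infusion_rate - 3.
Substituting into the symptom_score equation gives symptom_score = -4*infusion_rate - 36.
Linear in infusion_rate, so extremes are at the endpoints: infusion_rate = -3 gives symptom_score = -24; infusion_rate = 8 gives symptom_score = -68.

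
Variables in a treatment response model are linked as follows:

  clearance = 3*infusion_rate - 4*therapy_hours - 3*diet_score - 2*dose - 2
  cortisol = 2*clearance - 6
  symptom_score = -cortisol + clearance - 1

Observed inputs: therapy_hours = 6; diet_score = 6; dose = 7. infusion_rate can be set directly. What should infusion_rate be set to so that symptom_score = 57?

infusion_rate = 2

Substituting into the clearance equation gives clearance = 3*infusion_rate - 58.
Substituting into the cortisol equation gives cortisol = 6*infusion_rate - 122.
This gives symptom_score = -3*infusion_rate + 63.
Solve -3*infusion_rate + 63 = 57: infusion_rate = (57 - 63) / -3 = 2.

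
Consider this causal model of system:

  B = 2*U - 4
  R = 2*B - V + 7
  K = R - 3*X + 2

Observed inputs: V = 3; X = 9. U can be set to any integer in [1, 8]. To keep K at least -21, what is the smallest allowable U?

Substituting into the R equation gives R = 4*U - 4.
K becomes 4*U - 29.
Require 4*U - 29 ≥ -21, so U ≥ 2.
The smallest integer in [1, 8] satisfying this is 2.

U = 2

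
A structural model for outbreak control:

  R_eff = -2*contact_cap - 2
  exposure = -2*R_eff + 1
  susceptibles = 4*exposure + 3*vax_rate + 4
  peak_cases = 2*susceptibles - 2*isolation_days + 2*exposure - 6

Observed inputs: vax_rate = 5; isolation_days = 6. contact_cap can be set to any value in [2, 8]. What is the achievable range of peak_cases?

150 to 390

Substituting into the exposure equation gives exposure = 4*contact_cap + 5.
Substituting into the susceptibles equation gives susceptibles = 16*contact_cap + 39.
Substituting into the peak_cases equation gives peak_cases = 40*contact_cap + 70.
Linear in contact_cap, so extremes are at the endpoints: contact_cap = 2 gives peak_cases = 150; contact_cap = 8 gives peak_cases = 390.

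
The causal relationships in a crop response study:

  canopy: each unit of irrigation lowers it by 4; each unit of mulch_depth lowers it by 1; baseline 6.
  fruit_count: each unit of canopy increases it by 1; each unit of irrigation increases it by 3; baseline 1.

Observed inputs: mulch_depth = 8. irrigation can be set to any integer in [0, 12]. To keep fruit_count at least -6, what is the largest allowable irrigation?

Substituting into the canopy equation gives canopy = -4*irrigation - 2.
Substituting into the fruit_count equation gives fruit_count = -irrigation - 1.
Require -irrigation - 1 ≥ -6, so irrigation ≤ 5.
The largest integer in [0, 12] satisfying this is 5.

irrigation = 5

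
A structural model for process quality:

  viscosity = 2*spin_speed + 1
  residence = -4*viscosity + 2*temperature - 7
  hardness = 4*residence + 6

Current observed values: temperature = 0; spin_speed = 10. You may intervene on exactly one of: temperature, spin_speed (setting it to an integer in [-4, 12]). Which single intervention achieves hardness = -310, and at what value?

Intervening on temperature: with other inputs at their observed values, hardness = 8*temperature - 358. Solving for -310 gives temperature = 6, within [-4, 12].
Intervening on spin_speed: hardness = -32*spin_speed - 38. Reaching -310 requires spin_speed = 17/2, not an integer.

set temperature = 6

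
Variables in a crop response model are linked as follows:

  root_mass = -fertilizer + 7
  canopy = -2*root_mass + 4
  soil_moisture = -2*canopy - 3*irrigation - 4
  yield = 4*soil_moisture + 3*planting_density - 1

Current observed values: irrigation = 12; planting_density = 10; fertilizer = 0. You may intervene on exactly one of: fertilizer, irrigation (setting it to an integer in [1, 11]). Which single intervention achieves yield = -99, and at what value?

Intervening on fertilizer: with other inputs at their observed values, yield = -16*fertilizer - 51. Solving for -99 gives fertilizer = 3, within [1, 11].
Intervening on irrigation: yield = -12*irrigation + 93. Reaching -99 requires irrigation = 16, outside [1, 11].

set fertilizer = 3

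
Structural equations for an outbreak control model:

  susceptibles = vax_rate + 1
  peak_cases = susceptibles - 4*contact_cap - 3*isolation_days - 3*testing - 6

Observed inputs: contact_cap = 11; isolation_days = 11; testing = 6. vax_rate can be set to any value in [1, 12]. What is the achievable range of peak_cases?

Substituting into the peak_cases equation gives peak_cases = vax_rate - 100.
Linear in vax_rate, so extremes are at the endpoints: vax_rate = 1 gives peak_cases = -99; vax_rate = 12 gives peak_cases = -88.

-99 to -88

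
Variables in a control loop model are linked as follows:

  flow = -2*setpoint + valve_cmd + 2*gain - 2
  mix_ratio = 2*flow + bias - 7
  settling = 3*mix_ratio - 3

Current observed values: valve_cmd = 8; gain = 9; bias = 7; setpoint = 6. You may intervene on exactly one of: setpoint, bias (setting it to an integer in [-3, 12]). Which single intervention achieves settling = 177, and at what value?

set setpoint = -3

Intervening on setpoint: with other inputs at their observed values, settling = -12*setpoint + 141. Solving for 177 gives setpoint = -3, within [-3, 12].
Intervening on bias: settling = 3*bias + 48. Reaching 177 requires bias = 43, outside [-3, 12].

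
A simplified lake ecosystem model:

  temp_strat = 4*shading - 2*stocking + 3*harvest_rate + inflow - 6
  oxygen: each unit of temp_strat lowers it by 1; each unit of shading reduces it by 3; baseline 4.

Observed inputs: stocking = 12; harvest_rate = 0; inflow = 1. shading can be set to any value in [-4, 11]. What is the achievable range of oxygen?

-44 to 61

Substituting into the temp_strat equation gives temp_strat = 4*shading - 29.
Substituting into the oxygen equation gives oxygen = -7*shading + 33.
Linear in shading, so extremes are at the endpoints: shading = -4 gives oxygen = 61; shading = 11 gives oxygen = -44.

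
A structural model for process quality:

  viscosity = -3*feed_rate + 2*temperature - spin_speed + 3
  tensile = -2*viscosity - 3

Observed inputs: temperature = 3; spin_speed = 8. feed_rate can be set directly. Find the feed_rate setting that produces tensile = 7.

Substituting into the viscosity equation gives viscosity = -3*feed_rate + 1.
Substituting into the tensile equation gives tensile = 6*feed_rate - 5.
Solve 6*feed_rate - 5 = 7: feed_rate = (7 + 5) / 6 = 2.

feed_rate = 2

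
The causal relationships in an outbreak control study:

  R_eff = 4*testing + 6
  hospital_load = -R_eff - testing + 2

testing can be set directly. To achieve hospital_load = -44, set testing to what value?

testing = 8

Substituting into the hospital_load equation gives hospital_load = -5*testing - 4.
Solve -5*testing - 4 = -44: testing = (-44 + 4) / -5 = 8.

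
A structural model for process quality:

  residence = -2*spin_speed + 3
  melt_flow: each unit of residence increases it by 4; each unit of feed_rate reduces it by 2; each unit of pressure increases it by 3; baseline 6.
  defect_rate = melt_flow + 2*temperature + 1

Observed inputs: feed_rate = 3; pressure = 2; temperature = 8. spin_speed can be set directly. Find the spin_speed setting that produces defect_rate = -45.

Substituting into the melt_flow equation gives melt_flow = -8*spin_speed + 18.
This gives defect_rate = -8*spin_speed + 35.
Solve -8*spin_speed + 35 = -45: spin_speed = (-45 - 35) / -8 = 10.

spin_speed = 10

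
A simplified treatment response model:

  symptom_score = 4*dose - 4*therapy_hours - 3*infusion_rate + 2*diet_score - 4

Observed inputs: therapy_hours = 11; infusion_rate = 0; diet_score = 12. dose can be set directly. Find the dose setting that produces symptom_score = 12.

dose = 9

Substituting into the symptom_score equation gives symptom_score = 4*dose - 24.
Solve 4*dose - 24 = 12: dose = (12 + 24) / 4 = 9.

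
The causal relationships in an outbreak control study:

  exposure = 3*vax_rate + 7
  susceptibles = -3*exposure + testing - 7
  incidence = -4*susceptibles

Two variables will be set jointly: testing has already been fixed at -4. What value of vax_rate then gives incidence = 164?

vax_rate = 1

With testing held at -4:
Substituting into the susceptibles equation gives susceptibles = -9*vax_rate - 32.
Substituting into the incidence equation gives incidence = 36*vax_rate + 128.
Solve 36*vax_rate + 128 = 164: vax_rate = (164 - 128) / 36 = 1.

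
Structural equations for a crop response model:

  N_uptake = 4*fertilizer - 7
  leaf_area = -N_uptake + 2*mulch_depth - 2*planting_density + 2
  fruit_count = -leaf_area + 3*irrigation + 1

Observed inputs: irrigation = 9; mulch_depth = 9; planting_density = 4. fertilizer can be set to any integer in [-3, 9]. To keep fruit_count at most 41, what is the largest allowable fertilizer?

Substituting into the leaf_area equation gives leaf_area = -4*fertilizer + 19.
Substituting into the fruit_count equation gives fruit_count = 4*fertilizer + 9.
Require 4*fertilizer + 9 ≤ 41, so fertilizer ≤ 8.
The largest integer in [-3, 9] satisfying this is 8.

fertilizer = 8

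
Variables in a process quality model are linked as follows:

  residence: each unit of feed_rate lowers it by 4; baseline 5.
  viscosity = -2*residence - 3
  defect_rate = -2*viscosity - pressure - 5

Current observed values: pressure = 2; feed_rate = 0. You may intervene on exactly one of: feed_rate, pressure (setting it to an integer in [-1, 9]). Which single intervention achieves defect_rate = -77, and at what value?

set feed_rate = 6

Intervening on feed_rate: with other inputs at their observed values, defect_rate = -16*feed_rate + 19. Solving for -77 gives feed_rate = 6, within [-1, 9].
Intervening on pressure: defect_rate = -pressure + 21. Reaching -77 requires pressure = 98, outside [-1, 9].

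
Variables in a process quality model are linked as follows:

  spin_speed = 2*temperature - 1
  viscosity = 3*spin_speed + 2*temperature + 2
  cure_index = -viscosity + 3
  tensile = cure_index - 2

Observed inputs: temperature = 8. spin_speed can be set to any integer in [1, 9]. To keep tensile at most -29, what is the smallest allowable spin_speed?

spin_speed = 4

Intervening on spin_speed fixes its value directly, overriding its dependence on temperature.
Substituting into the viscosity equation gives viscosity = 3*spin_speed + 18.
Substituting into the cure_index equation gives cure_index = -3*spin_speed - 15.
tensile becomes -3*spin_speed - 17.
Require -3*spin_speed - 17 ≤ -29, so spin_speed ≥ 4.
The smallest integer in [1, 9] satisfying this is 4.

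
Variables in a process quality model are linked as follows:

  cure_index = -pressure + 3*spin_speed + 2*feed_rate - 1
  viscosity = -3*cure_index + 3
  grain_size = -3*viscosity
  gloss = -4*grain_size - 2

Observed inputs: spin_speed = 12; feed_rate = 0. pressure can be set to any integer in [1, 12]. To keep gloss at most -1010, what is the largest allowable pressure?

pressure = 6

Substituting into the cure_index equation gives cure_index = -pressure + 35.
viscosity becomes 3*pressure - 102.
Substituting into the grain_size equation gives grain_size = -9*pressure + 306.
This gives gloss = 36*pressure - 1226.
Require 36*pressure - 1226 ≤ -1010, so pressure ≤ 6.
The largest integer in [1, 12] satisfying this is 6.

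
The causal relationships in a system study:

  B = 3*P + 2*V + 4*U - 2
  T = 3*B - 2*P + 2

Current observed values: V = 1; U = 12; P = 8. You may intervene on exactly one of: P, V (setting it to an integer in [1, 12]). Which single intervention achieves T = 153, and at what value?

Intervening on P: with other inputs at their observed values, T = 7*P + 146. Solving for 153 gives P = 1, within [1, 12].
Intervening on V: T = 6*V + 196. Reaching 153 requires V = -43/6, not an integer.

set P = 1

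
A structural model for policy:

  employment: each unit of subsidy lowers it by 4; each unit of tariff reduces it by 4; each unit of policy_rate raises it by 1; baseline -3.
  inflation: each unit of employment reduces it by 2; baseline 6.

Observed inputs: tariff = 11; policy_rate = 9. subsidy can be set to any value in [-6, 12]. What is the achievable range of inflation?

34 to 178

Substituting into the employment equation gives employment = -4*subsidy - 38.
Substituting into the inflation equation gives inflation = 8*subsidy + 82.
Linear in subsidy, so extremes are at the endpoints: subsidy = -6 gives inflation = 34; subsidy = 12 gives inflation = 178.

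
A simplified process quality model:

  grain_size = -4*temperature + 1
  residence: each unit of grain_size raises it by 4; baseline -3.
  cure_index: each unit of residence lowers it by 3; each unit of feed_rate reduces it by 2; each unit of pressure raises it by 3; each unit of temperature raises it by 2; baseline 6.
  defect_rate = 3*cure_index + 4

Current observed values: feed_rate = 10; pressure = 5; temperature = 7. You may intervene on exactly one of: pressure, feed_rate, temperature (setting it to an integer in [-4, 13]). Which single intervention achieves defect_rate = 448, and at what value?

Intervening on pressure: defect_rate = 9*pressure + 1003. Reaching 448 requires pressure = -185/3, not an integer.
Intervening on feed_rate: defect_rate = -6*feed_rate + 1108. Reaching 448 requires feed_rate = 110, outside [-4, 13].
Intervening on temperature: with other inputs at their observed values, defect_rate = 150*temperature - 2. Solving for 448 gives temperature = 3, within [-4, 13].

set temperature = 3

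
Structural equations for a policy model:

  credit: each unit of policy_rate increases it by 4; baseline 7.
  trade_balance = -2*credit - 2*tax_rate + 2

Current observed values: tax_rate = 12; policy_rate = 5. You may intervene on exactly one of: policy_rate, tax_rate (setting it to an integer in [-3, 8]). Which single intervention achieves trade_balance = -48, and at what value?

set tax_rate = -2

Intervening on policy_rate: trade_balance = -8*policy_rate - 36. Reaching -48 requires policy_rate = 3/2, not an integer.
Intervening on tax_rate: with other inputs at their observed values, trade_balance = -2*tax_rate - 52. Solving for -48 gives tax_rate = -2, within [-3, 8].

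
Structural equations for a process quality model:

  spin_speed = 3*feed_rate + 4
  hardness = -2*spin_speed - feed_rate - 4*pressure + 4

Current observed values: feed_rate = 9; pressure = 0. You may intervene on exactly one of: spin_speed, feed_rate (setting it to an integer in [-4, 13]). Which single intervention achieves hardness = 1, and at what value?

set spin_speed = -3

Intervening on spin_speed: with other inputs at their observed values, hardness = -2*spin_speed - 5. Solving for 1 gives spin_speed = -3, within [-4, 13].
Intervening on feed_rate: hardness = -7*feed_rate - 4. Reaching 1 requires feed_rate = -5/7, not an integer.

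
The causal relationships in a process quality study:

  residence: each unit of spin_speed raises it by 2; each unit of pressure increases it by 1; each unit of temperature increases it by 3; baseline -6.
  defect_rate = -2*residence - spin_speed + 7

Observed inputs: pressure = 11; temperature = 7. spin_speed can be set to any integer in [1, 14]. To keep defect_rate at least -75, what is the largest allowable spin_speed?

spin_speed = 6

Substituting into the residence equation gives residence = 2*spin_speed + 26.
Substituting into the defect_rate equation gives defect_rate = -5*spin_speed - 45.
Require -5*spin_speed - 45 ≥ -75, so spin_speed ≤ 6.
The largest integer in [1, 14] satisfying this is 6.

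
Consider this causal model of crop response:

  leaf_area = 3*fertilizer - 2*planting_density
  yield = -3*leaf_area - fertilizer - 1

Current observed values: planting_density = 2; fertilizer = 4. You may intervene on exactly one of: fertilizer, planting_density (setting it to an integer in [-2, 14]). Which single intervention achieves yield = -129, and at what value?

Intervening on fertilizer: with other inputs at their observed values, yield = -10*fertilizer + 11. Solving for -129 gives fertilizer = 14, within [-2, 14].
Intervening on planting_density: yield = 6*planting_density - 41. Reaching -129 requires planting_density = -44/3, not an integer.

set fertilizer = 14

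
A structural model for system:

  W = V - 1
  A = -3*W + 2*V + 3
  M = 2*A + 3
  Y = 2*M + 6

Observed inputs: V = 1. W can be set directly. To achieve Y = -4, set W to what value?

W = 3

Intervening on W fixes its value directly, overriding its dependence on V.
Substituting into the A equation gives A = -3*W + 5.
Substituting into the M equation gives M = -6*W + 13.
Substituting into the Y equation gives Y = -12*W + 32.
Solve -12*W + 32 = -4: W = (-4 - 32) / -12 = 3.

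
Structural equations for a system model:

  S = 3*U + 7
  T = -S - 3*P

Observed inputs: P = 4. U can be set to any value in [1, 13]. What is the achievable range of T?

-58 to -22

Substituting into the T equation gives T = -3*U - 19.
Linear in U, so extremes are at the endpoints: U = 1 gives T = -22; U = 13 gives T = -58.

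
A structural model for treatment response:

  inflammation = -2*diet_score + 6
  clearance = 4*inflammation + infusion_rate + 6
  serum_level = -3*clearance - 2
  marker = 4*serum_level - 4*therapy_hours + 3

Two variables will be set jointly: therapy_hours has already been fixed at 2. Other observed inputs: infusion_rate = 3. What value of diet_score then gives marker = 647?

diet_score = 11

With therapy_hours held at 2:
Substituting into the clearance equation gives clearance = -8*diet_score + 33.
serum_level becomes 24*diet_score - 101.
Substituting into the marker equation gives marker = 96*diet_score - 409.
Solve 96*diet_score - 409 = 647: diet_score = (647 + 409) / 96 = 11.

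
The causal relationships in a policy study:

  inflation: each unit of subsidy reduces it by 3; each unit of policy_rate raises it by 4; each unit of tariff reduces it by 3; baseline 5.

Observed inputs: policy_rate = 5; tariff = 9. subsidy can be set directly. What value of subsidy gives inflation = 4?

Substituting into the inflation equation gives inflation = -3*subsidy - 2.
Solve -3*subsidy - 2 = 4: subsidy = (4 + 2) / -3 = -2.

subsidy = -2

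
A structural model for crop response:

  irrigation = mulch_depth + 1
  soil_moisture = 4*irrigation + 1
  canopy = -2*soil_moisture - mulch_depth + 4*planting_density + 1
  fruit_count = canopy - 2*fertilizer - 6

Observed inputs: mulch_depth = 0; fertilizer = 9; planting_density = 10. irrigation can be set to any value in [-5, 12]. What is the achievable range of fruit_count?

Intervening on irrigation fixes its value directly, overriding its dependence on mulch_depth.
Substituting into the canopy equation gives canopy = -8*irrigation + 39.
fruit_count becomes -8*irrigation + 15.
Linear in irrigation, so extremes are at the endpoints: irrigation = -5 gives fruit_count = 55; irrigation = 12 gives fruit_count = -81.

-81 to 55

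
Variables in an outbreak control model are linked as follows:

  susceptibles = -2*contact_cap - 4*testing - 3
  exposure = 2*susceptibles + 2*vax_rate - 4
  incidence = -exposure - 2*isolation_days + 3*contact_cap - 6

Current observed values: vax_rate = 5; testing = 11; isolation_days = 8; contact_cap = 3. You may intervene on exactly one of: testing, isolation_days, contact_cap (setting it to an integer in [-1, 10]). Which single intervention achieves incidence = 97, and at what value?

set isolation_days = 3

Intervening on testing: incidence = 8*testing - 1. Reaching 97 requires testing = 49/4, not an integer.
Intervening on isolation_days: with other inputs at their observed values, incidence = -2*isolation_days + 103. Solving for 97 gives isolation_days = 3, within [-1, 10].
Intervening on contact_cap: incidence = 7*contact_cap + 66. Reaching 97 requires contact_cap = 31/7, not an integer.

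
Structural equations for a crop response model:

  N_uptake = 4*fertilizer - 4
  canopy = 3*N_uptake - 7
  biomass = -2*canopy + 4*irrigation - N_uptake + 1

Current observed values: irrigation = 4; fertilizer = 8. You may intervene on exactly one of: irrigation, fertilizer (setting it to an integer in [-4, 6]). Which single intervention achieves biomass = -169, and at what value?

set irrigation = 3

Intervening on irrigation: with other inputs at their observed values, biomass = 4*irrigation - 181. Solving for -169 gives irrigation = 3, within [-4, 6].
Intervening on fertilizer: biomass = -28*fertilizer + 59. Reaching -169 requires fertilizer = 57/7, not an integer.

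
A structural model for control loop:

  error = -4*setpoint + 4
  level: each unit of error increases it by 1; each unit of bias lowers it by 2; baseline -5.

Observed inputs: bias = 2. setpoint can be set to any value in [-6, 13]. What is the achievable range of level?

-57 to 19

Substituting into the level equation gives level = -4*setpoint - 5.
Linear in setpoint, so extremes are at the endpoints: setpoint = -6 gives level = 19; setpoint = 13 gives level = -57.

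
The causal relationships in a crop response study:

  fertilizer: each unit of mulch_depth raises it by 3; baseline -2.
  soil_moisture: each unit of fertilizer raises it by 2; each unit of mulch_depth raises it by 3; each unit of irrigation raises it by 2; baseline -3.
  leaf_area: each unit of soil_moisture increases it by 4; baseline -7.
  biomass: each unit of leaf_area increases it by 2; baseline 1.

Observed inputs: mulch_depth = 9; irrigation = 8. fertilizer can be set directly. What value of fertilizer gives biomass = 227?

Intervening on fertilizer fixes its value directly, overriding its dependence on mulch_depth.
Substituting into the soil_moisture equation gives soil_moisture = 2*fertilizer + 40.
Substituting into the leaf_area equation gives leaf_area = 8*fertilizer + 153.
Substituting into the biomass equation gives biomass = 16*fertilizer + 307.
Solve 16*fertilizer + 307 = 227: fertilizer = (227 - 307) / 16 = -5.

fertilizer = -5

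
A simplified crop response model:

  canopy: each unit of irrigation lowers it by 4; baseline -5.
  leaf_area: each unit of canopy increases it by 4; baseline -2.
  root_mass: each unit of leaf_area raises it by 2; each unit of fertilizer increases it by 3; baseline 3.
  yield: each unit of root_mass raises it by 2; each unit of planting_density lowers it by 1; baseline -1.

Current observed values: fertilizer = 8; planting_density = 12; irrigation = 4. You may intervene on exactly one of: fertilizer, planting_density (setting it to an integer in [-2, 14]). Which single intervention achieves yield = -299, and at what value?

Intervening on fertilizer: yield = 6*fertilizer - 351. Reaching -299 requires fertilizer = 26/3, not an integer.
Intervening on planting_density: with other inputs at their observed values, yield = -planting_density - 291. Solving for -299 gives planting_density = 8, within [-2, 14].

set planting_density = 8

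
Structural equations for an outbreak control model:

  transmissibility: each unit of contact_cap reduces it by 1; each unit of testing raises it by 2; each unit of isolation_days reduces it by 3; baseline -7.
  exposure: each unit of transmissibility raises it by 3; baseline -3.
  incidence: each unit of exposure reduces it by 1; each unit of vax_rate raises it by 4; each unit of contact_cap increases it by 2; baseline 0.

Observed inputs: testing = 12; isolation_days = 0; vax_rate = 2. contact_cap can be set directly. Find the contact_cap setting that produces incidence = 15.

contact_cap = 11

Substituting into the transmissibility equation gives transmissibility = -contact_cap + 17.
exposure becomes -3*contact_cap + 48.
Substituting into the incidence equation gives incidence = 5*contact_cap - 40.
Solve 5*contact_cap - 40 = 15: contact_cap = (15 + 40) / 5 = 11.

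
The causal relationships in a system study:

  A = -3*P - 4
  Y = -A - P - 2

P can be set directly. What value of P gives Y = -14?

Substituting into the Y equation gives Y = 2*P + 2.
Solve 2*P + 2 = -14: P = (-14 - 2) / 2 = -8.

P = -8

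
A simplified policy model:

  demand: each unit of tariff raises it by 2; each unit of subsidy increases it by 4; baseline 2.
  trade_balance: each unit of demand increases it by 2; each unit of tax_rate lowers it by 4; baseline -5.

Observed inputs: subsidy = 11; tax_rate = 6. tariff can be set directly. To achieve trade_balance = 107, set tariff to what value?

tariff = 11

Substituting into the demand equation gives demand = 2*tariff + 46.
Substituting into the trade_balance equation gives trade_balance = 4*tariff + 63.
Solve 4*tariff + 63 = 107: tariff = (107 - 63) / 4 = 11.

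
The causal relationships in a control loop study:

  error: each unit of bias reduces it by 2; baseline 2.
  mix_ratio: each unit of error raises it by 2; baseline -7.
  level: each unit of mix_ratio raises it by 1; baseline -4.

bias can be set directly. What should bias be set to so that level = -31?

Substituting into the mix_ratio equation gives mix_ratio = -4*bias - 3.
So level = -4*bias - 7.
Solve -4*bias - 7 = -31: bias = (-31 + 7) / -4 = 6.

bias = 6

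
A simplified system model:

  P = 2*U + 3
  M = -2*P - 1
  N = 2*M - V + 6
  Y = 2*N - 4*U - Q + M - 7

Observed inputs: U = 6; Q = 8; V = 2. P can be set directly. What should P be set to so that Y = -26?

Intervening on P fixes its value directly, overriding its dependence on U.
Substituting into the N equation gives N = -4*P + 2.
Substituting into the Y equation gives Y = -10*P - 36.
Solve -10*P - 36 = -26: P = (-26 + 36) / -10 = -1.

P = -1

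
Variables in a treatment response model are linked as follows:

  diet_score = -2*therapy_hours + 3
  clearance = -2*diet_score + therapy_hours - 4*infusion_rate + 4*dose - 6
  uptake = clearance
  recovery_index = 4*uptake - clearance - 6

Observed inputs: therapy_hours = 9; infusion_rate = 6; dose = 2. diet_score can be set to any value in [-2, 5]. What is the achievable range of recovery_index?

-75 to -33

Intervening on diet_score fixes its value directly, overriding its dependence on therapy_hours.
Substituting into the clearance equation gives clearance = -2*diet_score - 13.
This gives uptake = -2*diet_score - 13.
recovery_index becomes -6*diet_score - 45.
Linear in diet_score, so extremes are at the endpoints: diet_score = -2 gives recovery_index = -33; diet_score = 5 gives recovery_index = -75.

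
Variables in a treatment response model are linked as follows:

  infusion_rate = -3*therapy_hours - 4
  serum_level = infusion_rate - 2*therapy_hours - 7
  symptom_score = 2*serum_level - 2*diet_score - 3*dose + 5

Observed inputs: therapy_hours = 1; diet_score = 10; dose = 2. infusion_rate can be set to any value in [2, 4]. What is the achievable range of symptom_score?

-35 to -31

Intervening on infusion_rate fixes its value directly, overriding its dependence on therapy_hours.
Substituting into the serum_level equation gives serum_level = infusion_rate - 9.
This gives symptom_score = 2*infusion_rate - 39.
Linear in infusion_rate, so extremes are at the endpoints: infusion_rate = 2 gives symptom_score = -35; infusion_rate = 4 gives symptom_score = -31.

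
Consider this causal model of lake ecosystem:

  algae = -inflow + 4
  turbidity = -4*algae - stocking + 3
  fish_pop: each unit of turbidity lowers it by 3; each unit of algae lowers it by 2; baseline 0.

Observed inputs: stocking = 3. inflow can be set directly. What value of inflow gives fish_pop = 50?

Substituting into the turbidity equation gives turbidity = 4*inflow - 16.
This gives fish_pop = -10*inflow + 40.
Solve -10*inflow + 40 = 50: inflow = (50 - 40) / -10 = -1.

inflow = -1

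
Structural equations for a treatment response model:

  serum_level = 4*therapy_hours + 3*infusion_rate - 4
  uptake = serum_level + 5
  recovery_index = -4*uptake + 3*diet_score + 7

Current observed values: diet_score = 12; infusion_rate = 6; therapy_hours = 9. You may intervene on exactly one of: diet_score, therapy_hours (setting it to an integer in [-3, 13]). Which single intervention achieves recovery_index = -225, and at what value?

set therapy_hours = 12

Intervening on diet_score: recovery_index = 3*diet_score - 213. Reaching -225 requires diet_score = -4, outside [-3, 13].
Intervening on therapy_hours: with other inputs at their observed values, recovery_index = -16*therapy_hours - 33. Solving for -225 gives therapy_hours = 12, within [-3, 13].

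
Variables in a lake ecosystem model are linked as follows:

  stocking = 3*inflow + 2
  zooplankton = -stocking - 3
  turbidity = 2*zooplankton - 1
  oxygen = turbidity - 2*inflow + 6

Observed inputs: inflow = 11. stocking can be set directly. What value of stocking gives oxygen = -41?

stocking = 9

Intervening on stocking fixes its value directly, overriding its dependence on inflow.
Substituting into the turbidity equation gives turbidity = -2*stocking - 7.
This gives oxygen = -2*stocking - 23.
Solve -2*stocking - 23 = -41: stocking = (-41 + 23) / -2 = 9.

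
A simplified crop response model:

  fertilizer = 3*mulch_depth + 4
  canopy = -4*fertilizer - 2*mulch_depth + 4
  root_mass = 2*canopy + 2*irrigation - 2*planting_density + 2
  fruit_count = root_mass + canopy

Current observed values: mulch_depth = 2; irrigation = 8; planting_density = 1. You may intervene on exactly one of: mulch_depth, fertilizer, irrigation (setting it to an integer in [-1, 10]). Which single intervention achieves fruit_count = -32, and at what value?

set fertilizer = 4

Intervening on mulch_depth: fruit_count = -42*mulch_depth - 20. Reaching -32 requires mulch_depth = 2/7, not an integer.
Intervening on fertilizer: with other inputs at their observed values, fruit_count = -12*fertilizer + 16. Solving for -32 gives fertilizer = 4, within [-1, 10].
Intervening on irrigation: fruit_count = 2*irrigation - 120. Reaching -32 requires irrigation = 44, outside [-1, 10].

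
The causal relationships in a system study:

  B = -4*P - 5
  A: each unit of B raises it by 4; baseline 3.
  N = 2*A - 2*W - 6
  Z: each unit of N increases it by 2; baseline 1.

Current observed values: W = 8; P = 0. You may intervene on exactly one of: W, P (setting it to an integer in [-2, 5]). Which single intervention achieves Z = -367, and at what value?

Intervening on W: Z = -4*W - 79. Reaching -367 requires W = 72, outside [-2, 5].
Intervening on P: with other inputs at their observed values, Z = -64*P - 111. Solving for -367 gives P = 4, within [-2, 5].

set P = 4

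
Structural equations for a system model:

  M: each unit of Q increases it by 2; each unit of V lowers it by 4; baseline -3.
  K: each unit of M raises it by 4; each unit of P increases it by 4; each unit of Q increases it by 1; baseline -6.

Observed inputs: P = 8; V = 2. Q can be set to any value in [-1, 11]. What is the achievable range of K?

-27 to 81

Substituting into the M equation gives M = 2*Q - 11.
Substituting into the K equation gives K = 9*Q - 18.
Linear in Q, so extremes are at the endpoints: Q = -1 gives K = -27; Q = 11 gives K = 81.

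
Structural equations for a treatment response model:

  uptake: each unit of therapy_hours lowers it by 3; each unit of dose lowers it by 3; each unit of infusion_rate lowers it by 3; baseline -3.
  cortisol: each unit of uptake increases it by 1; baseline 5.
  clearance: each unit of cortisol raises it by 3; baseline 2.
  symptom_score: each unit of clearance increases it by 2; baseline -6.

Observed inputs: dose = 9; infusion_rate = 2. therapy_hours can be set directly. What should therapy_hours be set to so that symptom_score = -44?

therapy_hours = -8

Substituting into the uptake equation gives uptake = -3*therapy_hours - 36.
Substituting into the cortisol equation gives cortisol = -3*therapy_hours - 31.
clearance becomes -9*therapy_hours - 91.
Substituting into the symptom_score equation gives symptom_score = -18*therapy_hours - 188.
Solve -18*therapy_hours - 188 = -44: therapy_hours = (-44 + 188) / -18 = -8.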